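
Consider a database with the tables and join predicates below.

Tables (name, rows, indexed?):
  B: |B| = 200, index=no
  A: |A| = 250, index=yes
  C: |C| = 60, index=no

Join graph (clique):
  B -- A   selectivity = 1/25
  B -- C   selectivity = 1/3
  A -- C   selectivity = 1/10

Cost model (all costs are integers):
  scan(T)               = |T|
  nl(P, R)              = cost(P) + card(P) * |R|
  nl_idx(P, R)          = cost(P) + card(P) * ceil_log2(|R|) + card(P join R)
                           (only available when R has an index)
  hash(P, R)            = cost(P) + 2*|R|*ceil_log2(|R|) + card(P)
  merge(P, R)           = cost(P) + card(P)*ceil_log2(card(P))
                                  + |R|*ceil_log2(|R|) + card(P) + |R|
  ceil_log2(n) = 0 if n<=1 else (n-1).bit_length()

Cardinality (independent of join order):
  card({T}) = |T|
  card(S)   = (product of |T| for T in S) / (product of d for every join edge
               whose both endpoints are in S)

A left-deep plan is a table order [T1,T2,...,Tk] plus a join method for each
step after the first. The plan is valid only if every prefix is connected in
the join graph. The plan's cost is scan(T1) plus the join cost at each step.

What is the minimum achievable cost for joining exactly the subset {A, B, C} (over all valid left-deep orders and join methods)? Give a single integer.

Selinger DP over subsets of {A,B,C}:
  {B}: scan cost=200, card=200
  {A}: scan cost=250, card=250
  {C}: scan cost=60, card=60
  {AB}: card=2000; try (B,hash)→3700, (A,nl_idx)→3800, (A,merge)→4250, (B,merge)→4300, (A,hash)→4400, (A,nl)→50200 …(+1); best=3700 via (B,hash)
  {BC}: card=4000; try (C,hash)→1120, (B,merge)→2280, (C,merge)→2420, (B,hash)→3320, (B,nl)→12060, (C,nl)→12200; best=1120 via (C,hash)
  {AC}: card=1500; try (C,hash)→1220, (A,nl_idx)→2040, (A,merge)→2730, (C,merge)→2920, (A,hash)→4120, (A,nl)→15060 …(+1); best=1220 via (C,hash)
  {ABC}: card=4000; try (B,hash)→5920, (C,hash)→6420, (A,hash)→9120, (B,merge)→21020, (C,merge)→28120, (A,nl_idx)→37120 …(+4); best=5920 via (B,hash)

5920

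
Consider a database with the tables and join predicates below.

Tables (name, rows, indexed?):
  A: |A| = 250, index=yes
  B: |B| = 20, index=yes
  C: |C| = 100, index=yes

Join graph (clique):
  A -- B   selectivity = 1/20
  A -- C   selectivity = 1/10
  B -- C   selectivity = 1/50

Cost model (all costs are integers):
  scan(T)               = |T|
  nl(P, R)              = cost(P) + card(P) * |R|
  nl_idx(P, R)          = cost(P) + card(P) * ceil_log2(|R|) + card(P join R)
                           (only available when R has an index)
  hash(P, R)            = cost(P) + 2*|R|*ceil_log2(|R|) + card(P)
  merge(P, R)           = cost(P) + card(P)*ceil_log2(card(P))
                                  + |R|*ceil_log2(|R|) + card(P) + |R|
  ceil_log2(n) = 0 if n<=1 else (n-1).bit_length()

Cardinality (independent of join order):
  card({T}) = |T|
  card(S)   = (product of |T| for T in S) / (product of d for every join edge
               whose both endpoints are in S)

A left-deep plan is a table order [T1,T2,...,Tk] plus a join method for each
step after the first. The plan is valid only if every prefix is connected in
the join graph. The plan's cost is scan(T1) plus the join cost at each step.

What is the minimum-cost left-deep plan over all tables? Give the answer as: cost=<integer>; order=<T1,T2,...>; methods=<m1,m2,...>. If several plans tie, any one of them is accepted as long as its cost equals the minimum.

cost=570; order=B,C,A; methods=nl_idx,nl_idx

Selinger DP (subsets sized 1..n):
  {A}: scan cost=250, card=250
  {B}: scan cost=20, card=20
  {C}: scan cost=100, card=100
  {AB}: card=250; try (A,nl_idx)→430, (B,hash)→700, (B,nl_idx)→1750, (A,merge)→2390, (B,merge)→2620, (A,hash)→4040 …(+2); best=430 via (A,nl_idx)
  {AC}: card=2500; try (C,hash)→1900, (A,merge)→3150, (C,merge)→3300, (A,nl_idx)→3400, (A,hash)→4200, (C,nl_idx)→4500 …(+2); best=1900 via (C,hash)
  {BC}: card=40; try (C,nl_idx)→200, (B,hash)→400, (B,nl_idx)→640, (C,merge)→940, (B,merge)→1020, (C,hash)→1440 …(+2); best=200 via (C,nl_idx)
  {ABC}: card=50; try (A,nl_idx)→570, (C,hash)→2080, (C,nl_idx)→2230, (A,merge)→2730, (C,merge)→3480, (A,hash)→4240 …(+6); best=570 via (A,nl_idx)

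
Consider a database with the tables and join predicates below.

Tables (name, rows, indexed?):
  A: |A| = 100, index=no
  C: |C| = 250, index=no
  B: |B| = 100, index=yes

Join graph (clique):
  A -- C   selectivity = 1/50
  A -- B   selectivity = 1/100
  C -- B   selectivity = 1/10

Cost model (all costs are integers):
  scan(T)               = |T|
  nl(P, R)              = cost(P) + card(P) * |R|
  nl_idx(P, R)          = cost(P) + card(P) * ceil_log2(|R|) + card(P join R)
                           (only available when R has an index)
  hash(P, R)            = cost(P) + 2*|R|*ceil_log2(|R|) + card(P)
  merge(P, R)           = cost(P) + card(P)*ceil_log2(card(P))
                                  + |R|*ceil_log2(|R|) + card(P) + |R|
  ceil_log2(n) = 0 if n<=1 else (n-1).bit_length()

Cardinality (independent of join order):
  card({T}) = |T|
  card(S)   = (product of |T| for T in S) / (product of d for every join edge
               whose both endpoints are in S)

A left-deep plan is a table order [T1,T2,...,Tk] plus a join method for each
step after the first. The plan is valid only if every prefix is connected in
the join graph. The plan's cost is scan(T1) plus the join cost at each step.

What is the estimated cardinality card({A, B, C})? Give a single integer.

50

Tables in S: A(100), B(100), C(250)
Edges inside S: A-C(d=50), A-B(d=100), C-B(d=10)
numerator = 100 * 100 * 250 = 2500000
denominator = 50 * 100 * 10 = 50000
card(S) = 2500000 / 50000 = 50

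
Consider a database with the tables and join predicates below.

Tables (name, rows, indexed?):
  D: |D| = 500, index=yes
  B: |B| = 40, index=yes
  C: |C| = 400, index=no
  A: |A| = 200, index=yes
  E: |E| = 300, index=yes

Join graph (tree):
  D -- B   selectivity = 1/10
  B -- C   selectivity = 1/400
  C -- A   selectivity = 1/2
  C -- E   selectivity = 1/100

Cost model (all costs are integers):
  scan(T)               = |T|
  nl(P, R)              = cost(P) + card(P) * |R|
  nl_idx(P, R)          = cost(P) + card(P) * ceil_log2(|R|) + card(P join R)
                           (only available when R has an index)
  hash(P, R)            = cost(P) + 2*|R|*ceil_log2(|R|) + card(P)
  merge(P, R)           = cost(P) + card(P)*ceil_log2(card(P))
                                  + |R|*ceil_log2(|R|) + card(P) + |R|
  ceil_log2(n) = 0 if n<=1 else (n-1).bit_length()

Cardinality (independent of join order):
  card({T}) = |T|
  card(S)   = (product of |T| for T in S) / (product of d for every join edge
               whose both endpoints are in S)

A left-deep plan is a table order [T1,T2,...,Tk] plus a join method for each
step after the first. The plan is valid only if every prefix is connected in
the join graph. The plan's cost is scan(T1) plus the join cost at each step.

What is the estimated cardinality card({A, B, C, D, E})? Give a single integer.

Tables in S: A(200), B(40), C(400), D(500), E(300)
Edges inside S: D-B(d=10), B-C(d=400), C-A(d=2), C-E(d=100)
numerator = 200 * 40 * 400 * 500 * 300 = 480000000000
denominator = 10 * 400 * 2 * 100 = 800000
card(S) = 480000000000 / 800000 = 600000

600000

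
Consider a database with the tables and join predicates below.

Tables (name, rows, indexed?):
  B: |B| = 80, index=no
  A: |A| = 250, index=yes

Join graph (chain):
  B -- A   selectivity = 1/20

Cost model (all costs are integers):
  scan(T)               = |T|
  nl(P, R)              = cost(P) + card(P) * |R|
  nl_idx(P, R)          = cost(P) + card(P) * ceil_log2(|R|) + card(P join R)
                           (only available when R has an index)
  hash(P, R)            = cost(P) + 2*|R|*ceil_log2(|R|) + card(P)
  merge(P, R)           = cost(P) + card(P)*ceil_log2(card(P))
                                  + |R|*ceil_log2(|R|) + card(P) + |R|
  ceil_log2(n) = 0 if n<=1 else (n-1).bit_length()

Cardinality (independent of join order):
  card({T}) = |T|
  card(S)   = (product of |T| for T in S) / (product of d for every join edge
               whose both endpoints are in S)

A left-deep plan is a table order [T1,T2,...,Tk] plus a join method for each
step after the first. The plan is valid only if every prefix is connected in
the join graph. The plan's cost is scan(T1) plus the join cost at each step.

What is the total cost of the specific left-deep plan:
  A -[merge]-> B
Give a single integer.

3140

step 1: scan A: cost=250, card=250
step 2: join B via merge
    card(P join B) = 250*80/(20) = 1000
    cost = 250 + 250*8 + 80*7 + 250 + 80 = 3140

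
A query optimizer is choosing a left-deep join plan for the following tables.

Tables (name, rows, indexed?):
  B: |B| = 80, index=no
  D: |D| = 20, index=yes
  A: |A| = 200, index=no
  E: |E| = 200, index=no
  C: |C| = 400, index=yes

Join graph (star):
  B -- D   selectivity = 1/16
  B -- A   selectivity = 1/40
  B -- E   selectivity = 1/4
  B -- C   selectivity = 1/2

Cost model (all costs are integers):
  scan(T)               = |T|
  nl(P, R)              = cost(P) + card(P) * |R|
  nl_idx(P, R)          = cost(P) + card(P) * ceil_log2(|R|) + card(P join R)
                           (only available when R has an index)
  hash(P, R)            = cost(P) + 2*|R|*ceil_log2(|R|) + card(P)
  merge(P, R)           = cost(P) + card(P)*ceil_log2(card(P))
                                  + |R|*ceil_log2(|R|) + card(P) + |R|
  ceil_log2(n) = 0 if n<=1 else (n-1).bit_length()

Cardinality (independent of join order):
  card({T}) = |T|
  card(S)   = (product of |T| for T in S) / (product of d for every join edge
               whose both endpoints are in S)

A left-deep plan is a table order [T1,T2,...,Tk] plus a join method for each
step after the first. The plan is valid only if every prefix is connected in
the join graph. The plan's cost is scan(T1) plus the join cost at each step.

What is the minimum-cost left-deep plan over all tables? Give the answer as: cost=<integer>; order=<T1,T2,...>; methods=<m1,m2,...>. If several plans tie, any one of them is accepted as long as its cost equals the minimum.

Selinger DP (subsets sized 1..n):
  {B}: scan cost=80, card=80
  {D}: scan cost=20, card=20
  {A}: scan cost=200, card=200
  {E}: scan cost=200, card=200
  {C}: scan cost=400, card=400
  {BD}: card=100; try (D,hash)→360, (D,nl_idx)→580, (B,merge)→780, (D,merge)→840, (B,hash)→1160, (B,nl)→1620 …(+1); best=360 via (D,hash)
  {AB}: card=400; try (B,hash)→1520, (A,merge)→2520, (B,merge)→2640, (A,hash)→3360, (A,nl)→16080, (B,nl)→16200; best=1520 via (B,hash)
  {BE}: card=4000; try (B,hash)→1520, (E,merge)→2520, (B,merge)→2640, (E,hash)→3360, (E,nl)→16080, (B,nl)→16200; best=1520 via (B,hash)
  {BC}: card=16000; try (B,hash)→1920, (C,merge)→4720, (B,merge)→5040, (C,hash)→7360, (C,nl_idx)→16800, (C,nl)→32080 …(+1); best=1920 via (B,hash)
  {ABD}: card=500; try (D,hash)→2120, (A,merge)→2960, (A,hash)→3660, (D,nl_idx)→4020, (D,merge)→5640, (D,nl)→9520 …(+1); best=2120 via (D,hash)
  {BDE}: card=5000; try (E,merge)→2960, (E,hash)→3660, (D,hash)→5720, (E,nl)→20360, (D,nl_idx)→26520, (D,merge)→53640 …(+1); best=2960 via (E,merge)
  {BCD}: card=20000; try (C,merge)→5160, (C,hash)→7660, (D,hash)→18120, (C,nl_idx)→21260, (C,nl)→40360, (D,nl_idx)→101920 …(+2); best=5160 via (C,merge)
  {ABE}: card=20000; try (E,hash)→5120, (E,merge)→7320, (A,hash)→8720, (A,merge)→55320, (E,nl)→81520, (A,nl)→801520; best=5120 via (E,hash)
  {ABC}: card=80000; try (C,hash)→9120, (C,merge)→9520, (A,hash)→21120, (C,nl_idx)→85120, (C,nl)→161520, (A,merge)→243720 …(+1); best=9120 via (C,hash)
  {BCE}: card=800000; try (C,hash)→12720, (E,hash)→21120, (C,merge)→57520, (E,merge)→243720, (C,nl_idx)→837520, (C,nl)→1601520 …(+1); best=12720 via (C,hash)
  {ABDE}: card=25000; try (E,hash)→5820, (E,merge)→8920, (A,hash)→11160, (D,hash)→25320, (A,merge)→74760, (E,nl)→102120 …(+4); best=5820 via (E,hash)
  {ABCD}: card=100000; try (C,hash)→9820, (C,merge)→11120, (A,hash)→28360, (D,hash)→89320, (C,nl_idx)→106620, (C,nl)→202120 …(+5); best=9820 via (C,hash)
  {BCDE}: card=1000000; try (C,hash)→15160, (E,hash)→28360, (C,merge)→76960, (E,merge)→326960, (D,hash)→812920, (C,nl_idx)→1047960 …(+5); best=15160 via (C,hash)
  {ABCE}: card=4000000; try (C,hash)→32320, (E,hash)→92320, (C,merge)→329120, (A,hash)→815920, (E,merge)→1450920, (C,nl_idx)→4185120 …(+4); best=32320 via (C,hash)
  {ABCDE}: card=5000000; try (C,hash)→38020, (E,hash)→113020, (C,merge)→409820, (A,hash)→1018360, (E,merge)→1811620, (D,hash)→4032520 …(+8); best=38020 via (C,hash)

cost=38020; order=A,B,D,E,C; methods=hash,hash,hash,hash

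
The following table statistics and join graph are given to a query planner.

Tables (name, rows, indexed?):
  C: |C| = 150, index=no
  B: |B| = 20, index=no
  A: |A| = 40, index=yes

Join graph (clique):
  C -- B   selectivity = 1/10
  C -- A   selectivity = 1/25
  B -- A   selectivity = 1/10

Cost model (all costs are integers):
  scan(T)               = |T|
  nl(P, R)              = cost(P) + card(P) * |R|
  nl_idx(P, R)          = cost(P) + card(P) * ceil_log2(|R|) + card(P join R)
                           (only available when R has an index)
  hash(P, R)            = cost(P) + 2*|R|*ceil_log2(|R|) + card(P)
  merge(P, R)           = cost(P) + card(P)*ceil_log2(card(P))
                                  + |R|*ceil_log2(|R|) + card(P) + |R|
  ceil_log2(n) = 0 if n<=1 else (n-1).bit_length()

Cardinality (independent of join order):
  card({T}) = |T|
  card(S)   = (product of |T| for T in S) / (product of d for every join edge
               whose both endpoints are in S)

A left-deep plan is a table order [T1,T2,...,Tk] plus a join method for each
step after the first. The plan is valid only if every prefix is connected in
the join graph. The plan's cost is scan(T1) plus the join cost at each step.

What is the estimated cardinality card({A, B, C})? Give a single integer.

Tables in S: A(40), B(20), C(150)
Edges inside S: C-B(d=10), C-A(d=25), B-A(d=10)
numerator = 40 * 20 * 150 = 120000
denominator = 10 * 25 * 10 = 2500
card(S) = 120000 / 2500 = 48

48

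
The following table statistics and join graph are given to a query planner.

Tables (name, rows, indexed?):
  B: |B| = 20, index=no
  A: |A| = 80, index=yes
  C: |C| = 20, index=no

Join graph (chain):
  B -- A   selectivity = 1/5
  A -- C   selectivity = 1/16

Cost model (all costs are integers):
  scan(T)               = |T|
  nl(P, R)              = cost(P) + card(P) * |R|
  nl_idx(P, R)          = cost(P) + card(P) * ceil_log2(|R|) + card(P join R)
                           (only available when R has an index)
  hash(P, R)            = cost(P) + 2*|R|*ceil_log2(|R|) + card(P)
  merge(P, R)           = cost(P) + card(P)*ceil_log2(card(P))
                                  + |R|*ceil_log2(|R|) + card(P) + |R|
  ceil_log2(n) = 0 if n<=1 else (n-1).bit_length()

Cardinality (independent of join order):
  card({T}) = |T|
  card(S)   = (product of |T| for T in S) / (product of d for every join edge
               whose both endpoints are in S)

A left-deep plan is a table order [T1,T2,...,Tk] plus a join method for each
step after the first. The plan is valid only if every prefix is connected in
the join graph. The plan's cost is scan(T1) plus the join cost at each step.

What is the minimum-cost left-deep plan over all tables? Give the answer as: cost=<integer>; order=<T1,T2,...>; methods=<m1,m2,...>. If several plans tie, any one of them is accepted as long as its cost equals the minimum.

Selinger DP (subsets sized 1..n):
  {B}: scan cost=20, card=20
  {A}: scan cost=80, card=80
  {C}: scan cost=20, card=20
  {AB}: card=320; try (B,hash)→360, (A,nl_idx)→480, (A,merge)→780, (B,merge)→840, (A,hash)→1160, (A,nl)→1620 …(+1); best=360 via (B,hash)
  {AC}: card=100; try (A,nl_idx)→260, (C,hash)→360, (A,merge)→780, (C,merge)→840, (A,hash)→1160, (A,nl)→1620 …(+1); best=260 via (A,nl_idx)
  {ABC}: card=400; try (B,hash)→560, (C,hash)→880, (B,merge)→1180, (B,nl)→2260, (C,merge)→3680, (C,nl)→6760; best=560 via (B,hash)

cost=560; order=C,A,B; methods=nl_idx,hash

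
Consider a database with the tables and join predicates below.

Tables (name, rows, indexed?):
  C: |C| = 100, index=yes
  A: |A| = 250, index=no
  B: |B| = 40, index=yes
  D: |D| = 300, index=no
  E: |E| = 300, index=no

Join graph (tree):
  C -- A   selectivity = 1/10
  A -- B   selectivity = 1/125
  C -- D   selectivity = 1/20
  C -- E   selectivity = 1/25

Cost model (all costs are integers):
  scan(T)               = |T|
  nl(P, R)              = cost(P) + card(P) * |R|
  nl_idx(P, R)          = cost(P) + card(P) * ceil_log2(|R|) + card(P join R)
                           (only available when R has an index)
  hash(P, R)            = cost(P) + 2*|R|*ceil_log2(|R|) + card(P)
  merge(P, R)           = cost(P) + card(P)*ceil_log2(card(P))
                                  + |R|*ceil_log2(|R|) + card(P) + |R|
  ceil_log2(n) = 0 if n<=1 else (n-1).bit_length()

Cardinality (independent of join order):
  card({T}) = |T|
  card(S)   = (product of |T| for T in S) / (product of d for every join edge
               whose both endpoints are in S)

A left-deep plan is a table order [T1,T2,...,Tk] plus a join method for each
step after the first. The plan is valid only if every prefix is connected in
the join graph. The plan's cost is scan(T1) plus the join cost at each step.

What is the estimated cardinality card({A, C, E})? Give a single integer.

Tables in S: A(250), C(100), E(300)
Edges inside S: C-A(d=10), C-E(d=25)
numerator = 250 * 100 * 300 = 7500000
denominator = 10 * 25 = 250
card(S) = 7500000 / 250 = 30000

30000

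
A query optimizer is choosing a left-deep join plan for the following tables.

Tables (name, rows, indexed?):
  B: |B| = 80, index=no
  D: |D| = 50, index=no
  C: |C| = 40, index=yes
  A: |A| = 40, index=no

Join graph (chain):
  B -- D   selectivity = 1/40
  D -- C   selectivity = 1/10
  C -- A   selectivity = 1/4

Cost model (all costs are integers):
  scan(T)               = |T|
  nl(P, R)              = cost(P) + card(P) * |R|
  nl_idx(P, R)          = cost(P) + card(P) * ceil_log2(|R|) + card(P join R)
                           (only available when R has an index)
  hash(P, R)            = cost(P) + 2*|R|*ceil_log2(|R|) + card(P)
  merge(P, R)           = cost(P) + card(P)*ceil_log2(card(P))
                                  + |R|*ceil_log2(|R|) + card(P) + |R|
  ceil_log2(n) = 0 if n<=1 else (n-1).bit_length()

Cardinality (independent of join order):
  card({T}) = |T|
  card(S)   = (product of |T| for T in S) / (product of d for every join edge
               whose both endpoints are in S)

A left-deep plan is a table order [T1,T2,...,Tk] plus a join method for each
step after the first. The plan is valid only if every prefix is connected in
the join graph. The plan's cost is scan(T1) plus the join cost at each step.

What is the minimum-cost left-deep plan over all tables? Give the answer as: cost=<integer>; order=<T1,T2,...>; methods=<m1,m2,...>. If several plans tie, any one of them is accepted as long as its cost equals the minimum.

cost=2220; order=B,D,C,A; methods=hash,hash,hash

Selinger DP (subsets sized 1..n):
  {B}: scan cost=80, card=80
  {D}: scan cost=50, card=50
  {C}: scan cost=40, card=40
  {A}: scan cost=40, card=40
  {BD}: card=100; try (D,hash)→760, (B,merge)→1040, (D,merge)→1070, (B,hash)→1220, (B,nl)→4050, (D,nl)→4080; best=760 via (D,hash)
  {CD}: card=200; try (C,nl_idx)→550, (C,hash)→580, (D,merge)→670, (D,hash)→680, (C,merge)→680, (D,nl)→2040 …(+1); best=550 via (C,nl_idx)
  {AC}: card=400; try (C,hash)→560, (A,hash)→560, (C,merge)→600, (A,merge)→600, (C,nl_idx)→680, (C,nl)→1640 …(+1); best=560 via (C,hash)
  {BCD}: card=400; try (C,hash)→1340, (C,nl_idx)→1760, (C,merge)→1840, (B,hash)→1870, (B,merge)→2990, (C,nl)→4760 …(+1); best=1340 via (C,hash)
  {ACD}: card=2000; try (A,hash)→1230, (D,hash)→1560, (A,merge)→2630, (D,merge)→4910, (A,nl)→8550, (D,nl)→20560; best=1230 via (A,hash)
  {ABCD}: card=4000; try (A,hash)→2220, (B,hash)→4350, (A,merge)→5620, (A,nl)→17340, (B,merge)→25870, (B,nl)→161230; best=2220 via (A,hash)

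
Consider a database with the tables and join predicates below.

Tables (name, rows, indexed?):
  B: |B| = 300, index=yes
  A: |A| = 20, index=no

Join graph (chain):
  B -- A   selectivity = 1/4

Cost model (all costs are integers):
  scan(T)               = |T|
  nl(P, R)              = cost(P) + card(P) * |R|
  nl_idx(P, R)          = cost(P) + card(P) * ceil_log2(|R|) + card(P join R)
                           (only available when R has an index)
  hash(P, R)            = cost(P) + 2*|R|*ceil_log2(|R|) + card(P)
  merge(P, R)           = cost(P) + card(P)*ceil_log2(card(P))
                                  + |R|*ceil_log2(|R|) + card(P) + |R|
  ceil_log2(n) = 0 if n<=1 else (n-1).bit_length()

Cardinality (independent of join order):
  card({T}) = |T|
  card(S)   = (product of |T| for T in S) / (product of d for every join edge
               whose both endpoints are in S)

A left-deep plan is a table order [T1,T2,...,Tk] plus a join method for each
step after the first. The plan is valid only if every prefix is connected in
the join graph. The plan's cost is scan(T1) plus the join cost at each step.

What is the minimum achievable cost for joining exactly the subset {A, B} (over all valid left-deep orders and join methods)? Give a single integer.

Selinger DP over subsets of {A,B}:
  {B}: scan cost=300, card=300
  {A}: scan cost=20, card=20
  {AB}: card=1500; try (A,hash)→800, (B,nl_idx)→1700, (B,merge)→3140, (A,merge)→3420, (B,hash)→5440, (B,nl)→6020 …(+1); best=800 via (A,hash)

800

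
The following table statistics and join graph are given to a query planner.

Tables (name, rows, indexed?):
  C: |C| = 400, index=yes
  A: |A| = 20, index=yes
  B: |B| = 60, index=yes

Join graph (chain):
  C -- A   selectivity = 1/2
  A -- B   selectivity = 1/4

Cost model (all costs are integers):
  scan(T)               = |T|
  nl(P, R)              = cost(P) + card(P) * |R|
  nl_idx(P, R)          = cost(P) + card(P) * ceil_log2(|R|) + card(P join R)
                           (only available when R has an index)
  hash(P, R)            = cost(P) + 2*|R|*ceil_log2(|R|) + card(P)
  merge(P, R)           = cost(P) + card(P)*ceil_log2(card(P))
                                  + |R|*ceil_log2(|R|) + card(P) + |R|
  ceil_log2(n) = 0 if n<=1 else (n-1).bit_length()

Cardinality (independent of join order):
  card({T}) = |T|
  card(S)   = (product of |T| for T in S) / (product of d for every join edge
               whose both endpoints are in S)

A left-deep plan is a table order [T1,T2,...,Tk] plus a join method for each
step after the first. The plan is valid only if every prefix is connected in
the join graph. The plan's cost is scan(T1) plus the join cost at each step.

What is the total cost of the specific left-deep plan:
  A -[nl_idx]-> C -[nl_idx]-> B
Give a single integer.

step 1: scan A: cost=20, card=20
step 2: join C via nl_idx
    card(P join C) = 20*400/(2) = 4000
    cost = 20 + 20*9 + 4000 = 4200
step 3: join B via nl_idx
    card(P join B) = 4000*60/(4) = 60000
    cost = 4200 + 4000*6 + 60000 = 88200

88200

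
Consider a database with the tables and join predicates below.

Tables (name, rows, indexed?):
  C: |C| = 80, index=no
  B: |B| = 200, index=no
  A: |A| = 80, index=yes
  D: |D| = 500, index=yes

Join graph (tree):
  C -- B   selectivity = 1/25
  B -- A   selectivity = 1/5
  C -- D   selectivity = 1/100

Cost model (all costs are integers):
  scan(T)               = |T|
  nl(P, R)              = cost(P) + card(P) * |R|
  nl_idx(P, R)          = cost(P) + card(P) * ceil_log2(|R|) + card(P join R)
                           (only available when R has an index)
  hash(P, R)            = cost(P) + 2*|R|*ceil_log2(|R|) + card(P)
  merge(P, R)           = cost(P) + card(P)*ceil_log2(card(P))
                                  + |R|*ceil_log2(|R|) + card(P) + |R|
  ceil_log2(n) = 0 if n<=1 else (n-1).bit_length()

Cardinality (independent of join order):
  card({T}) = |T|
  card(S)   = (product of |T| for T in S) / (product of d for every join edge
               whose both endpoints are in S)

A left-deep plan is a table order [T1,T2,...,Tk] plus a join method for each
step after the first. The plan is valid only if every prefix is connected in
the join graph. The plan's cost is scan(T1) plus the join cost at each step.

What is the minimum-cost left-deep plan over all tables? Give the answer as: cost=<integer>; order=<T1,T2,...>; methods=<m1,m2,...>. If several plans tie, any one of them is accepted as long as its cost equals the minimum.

Selinger DP (subsets sized 1..n):
  {C}: scan cost=80, card=80
  {B}: scan cost=200, card=200
  {A}: scan cost=80, card=80
  {D}: scan cost=500, card=500
  {BC}: card=640; try (C,hash)→1520, (B,merge)→2520, (C,merge)→2640, (B,hash)→3360, (B,nl)→16080, (C,nl)→16200; best=1520 via (C,hash)
  {CD}: card=400; try (D,nl_idx)→1200, (C,hash)→2120, (D,merge)→5720, (C,merge)→6140, (D,hash)→9160, (D,nl)→40080 …(+1); best=1200 via (D,nl_idx)
  {AB}: card=3200; try (A,hash)→1520, (B,merge)→2520, (A,merge)→2640, (B,hash)→3360, (A,nl_idx)→4800, (B,nl)→16080 …(+1); best=1520 via (A,hash)
  {ABC}: card=10240; try (A,hash)→3280, (C,hash)→5840, (A,merge)→9200, (A,nl_idx)→16240, (C,merge)→43760, (A,nl)→52720 …(+1); best=3280 via (A,hash)
  {BCD}: card=3200; try (B,hash)→4800, (B,merge)→7000, (D,nl_idx)→10480, (D,hash)→11160, (D,merge)→13560, (B,nl)→81200 …(+1); best=4800 via (B,hash)
  {ABCD}: card=51200; try (A,hash)→9120, (D,hash)→22520, (A,merge)→47040, (A,nl_idx)→78400, (D,nl_idx)→146640, (D,merge)→161880 …(+2); best=9120 via (A,hash)

cost=9120; order=C,D,B,A; methods=nl_idx,hash,hash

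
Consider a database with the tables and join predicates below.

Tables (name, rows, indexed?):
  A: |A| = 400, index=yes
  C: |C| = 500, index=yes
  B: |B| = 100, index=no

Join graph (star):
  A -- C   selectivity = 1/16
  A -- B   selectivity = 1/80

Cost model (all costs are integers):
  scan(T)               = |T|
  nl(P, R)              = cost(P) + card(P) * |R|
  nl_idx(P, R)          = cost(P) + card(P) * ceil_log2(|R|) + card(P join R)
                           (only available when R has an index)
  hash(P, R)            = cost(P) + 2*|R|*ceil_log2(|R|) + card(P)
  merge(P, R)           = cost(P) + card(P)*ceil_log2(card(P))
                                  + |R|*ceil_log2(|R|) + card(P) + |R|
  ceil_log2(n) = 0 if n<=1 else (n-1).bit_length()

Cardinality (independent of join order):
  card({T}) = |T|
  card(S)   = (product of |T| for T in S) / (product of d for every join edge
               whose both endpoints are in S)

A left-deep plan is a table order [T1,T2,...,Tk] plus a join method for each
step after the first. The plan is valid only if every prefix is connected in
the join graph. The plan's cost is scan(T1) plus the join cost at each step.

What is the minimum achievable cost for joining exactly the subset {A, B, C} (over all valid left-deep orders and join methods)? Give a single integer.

Selinger DP over subsets of {A,B,C}:
  {A}: scan cost=400, card=400
  {C}: scan cost=500, card=500
  {B}: scan cost=100, card=100
  {AC}: card=12500; try (A,hash)→8200, (C,merge)→9400, (A,merge)→9500, (C,hash)→9800, (C,nl_idx)→16500, (A,nl_idx)→17500 …(+2); best=8200 via (A,hash)
  {AB}: card=500; try (A,nl_idx)→1500, (B,hash)→2200, (A,merge)→4900, (B,merge)→5200, (A,hash)→7400, (A,nl)→40100 …(+1); best=1500 via (A,nl_idx)
  {ABC}: card=15625; try (C,hash)→11000, (C,merge)→11500, (C,nl_idx)→21625, (B,hash)→22100, (B,merge)→196500, (C,nl)→251500 …(+1); best=11000 via (C,hash)

11000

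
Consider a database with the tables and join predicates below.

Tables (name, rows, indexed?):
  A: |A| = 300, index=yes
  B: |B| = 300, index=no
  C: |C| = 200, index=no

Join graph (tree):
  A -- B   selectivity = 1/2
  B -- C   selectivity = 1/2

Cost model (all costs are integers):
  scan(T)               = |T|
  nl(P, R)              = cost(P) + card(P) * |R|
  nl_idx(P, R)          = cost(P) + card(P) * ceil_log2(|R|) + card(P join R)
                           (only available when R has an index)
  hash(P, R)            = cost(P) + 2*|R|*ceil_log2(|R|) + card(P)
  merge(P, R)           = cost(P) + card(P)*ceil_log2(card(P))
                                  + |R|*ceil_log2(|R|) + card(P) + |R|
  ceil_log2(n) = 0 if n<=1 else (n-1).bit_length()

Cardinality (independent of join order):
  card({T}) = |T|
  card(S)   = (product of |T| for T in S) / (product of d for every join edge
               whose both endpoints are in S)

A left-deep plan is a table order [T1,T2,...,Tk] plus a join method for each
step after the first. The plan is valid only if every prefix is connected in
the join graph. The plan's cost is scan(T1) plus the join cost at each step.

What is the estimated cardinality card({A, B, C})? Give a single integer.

4500000

Tables in S: A(300), B(300), C(200)
Edges inside S: A-B(d=2), B-C(d=2)
numerator = 300 * 300 * 200 = 18000000
denominator = 2 * 2 = 4
card(S) = 18000000 / 4 = 4500000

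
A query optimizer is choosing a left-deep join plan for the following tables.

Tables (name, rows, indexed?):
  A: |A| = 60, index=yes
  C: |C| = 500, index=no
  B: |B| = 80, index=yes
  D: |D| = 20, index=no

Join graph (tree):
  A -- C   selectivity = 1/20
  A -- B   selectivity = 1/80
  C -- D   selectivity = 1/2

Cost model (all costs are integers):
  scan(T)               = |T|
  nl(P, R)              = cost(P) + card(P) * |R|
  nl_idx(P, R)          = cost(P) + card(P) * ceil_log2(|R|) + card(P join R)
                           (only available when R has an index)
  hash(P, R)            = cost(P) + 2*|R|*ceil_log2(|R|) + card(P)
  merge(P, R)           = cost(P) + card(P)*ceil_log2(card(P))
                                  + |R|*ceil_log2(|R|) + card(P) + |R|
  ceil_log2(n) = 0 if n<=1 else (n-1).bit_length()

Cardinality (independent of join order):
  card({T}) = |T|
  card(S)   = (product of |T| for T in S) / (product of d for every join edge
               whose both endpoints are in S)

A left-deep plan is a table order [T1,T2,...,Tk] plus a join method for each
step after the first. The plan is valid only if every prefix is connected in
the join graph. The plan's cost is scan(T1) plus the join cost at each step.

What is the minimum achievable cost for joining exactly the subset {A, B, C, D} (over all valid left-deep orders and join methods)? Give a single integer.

Selinger DP over subsets of {A,B,C,D}:
  {A}: scan cost=60, card=60
  {C}: scan cost=500, card=500
  {B}: scan cost=80, card=80
  {D}: scan cost=20, card=20
  {AC}: card=1500; try (A,hash)→1720, (A,nl_idx)→5000, (C,merge)→5480, (A,merge)→5920, (C,hash)→9120, (C,nl)→30060 …(+1); best=1720 via (A,hash)
  {AB}: card=60; try (B,nl_idx)→540, (A,nl_idx)→620, (A,hash)→880, (B,merge)→1120, (A,merge)→1140, (B,hash)→1240 …(+2); best=540 via (B,nl_idx)
  {CD}: card=5000; try (D,hash)→1200, (C,merge)→5140, (D,merge)→5620, (C,hash)→9040, (C,nl)→10020, (D,nl)→10500; best=1200 via (D,hash)
  {ABC}: card=1500; try (B,hash)→4340, (C,merge)→5960, (C,hash)→9600, (B,nl_idx)→13720, (B,merge)→20360, (C,nl)→30540 …(+1); best=4340 via (B,hash)
  {ACD}: card=15000; try (D,hash)→3420, (A,hash)→6920, (D,merge)→19840, (D,nl)→31720, (A,nl_idx)→46200, (A,merge)→71620 …(+1); best=3420 via (D,hash)
  {ABCD}: card=15000; try (D,hash)→6040, (B,hash)→19540, (D,merge)→22460, (D,nl)→34340, (B,nl_idx)→123420, (B,merge)→229060 …(+1); best=6040 via (D,hash)

6040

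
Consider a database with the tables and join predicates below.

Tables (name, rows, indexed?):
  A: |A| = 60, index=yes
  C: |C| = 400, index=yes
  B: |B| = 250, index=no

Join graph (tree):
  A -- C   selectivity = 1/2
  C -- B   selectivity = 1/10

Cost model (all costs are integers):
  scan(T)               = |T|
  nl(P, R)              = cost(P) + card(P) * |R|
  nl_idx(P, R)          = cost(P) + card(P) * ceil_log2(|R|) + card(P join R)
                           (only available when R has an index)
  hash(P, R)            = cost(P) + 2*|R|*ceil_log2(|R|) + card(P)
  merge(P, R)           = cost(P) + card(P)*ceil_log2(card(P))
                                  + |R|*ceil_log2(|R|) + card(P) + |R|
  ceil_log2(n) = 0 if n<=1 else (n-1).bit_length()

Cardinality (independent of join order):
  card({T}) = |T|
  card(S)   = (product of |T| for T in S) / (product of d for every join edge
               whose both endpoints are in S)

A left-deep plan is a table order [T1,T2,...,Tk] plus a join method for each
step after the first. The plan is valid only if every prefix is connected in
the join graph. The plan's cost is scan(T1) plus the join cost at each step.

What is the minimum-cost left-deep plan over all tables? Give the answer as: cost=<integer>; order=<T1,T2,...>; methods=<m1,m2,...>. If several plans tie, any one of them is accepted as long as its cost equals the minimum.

cost=15520; order=C,B,A; methods=hash,hash

Selinger DP (subsets sized 1..n):
  {A}: scan cost=60, card=60
  {C}: scan cost=400, card=400
  {B}: scan cost=250, card=250
  {AC}: card=12000; try (A,hash)→1520, (C,merge)→4480, (A,merge)→4820, (C,hash)→7320, (C,nl_idx)→12600, (A,nl_idx)→14800 …(+2); best=1520 via (A,hash)
  {BC}: card=10000; try (B,hash)→4800, (C,merge)→6500, (B,merge)→6650, (C,hash)→7700, (C,nl_idx)→12500, (C,nl)→100250 …(+1); best=4800 via (B,hash)
  {ABC}: card=300000; try (A,hash)→15520, (B,hash)→17520, (A,merge)→155220, (B,merge)→183770, (A,nl_idx)→364800, (A,nl)→604800 …(+1); best=15520 via (A,hash)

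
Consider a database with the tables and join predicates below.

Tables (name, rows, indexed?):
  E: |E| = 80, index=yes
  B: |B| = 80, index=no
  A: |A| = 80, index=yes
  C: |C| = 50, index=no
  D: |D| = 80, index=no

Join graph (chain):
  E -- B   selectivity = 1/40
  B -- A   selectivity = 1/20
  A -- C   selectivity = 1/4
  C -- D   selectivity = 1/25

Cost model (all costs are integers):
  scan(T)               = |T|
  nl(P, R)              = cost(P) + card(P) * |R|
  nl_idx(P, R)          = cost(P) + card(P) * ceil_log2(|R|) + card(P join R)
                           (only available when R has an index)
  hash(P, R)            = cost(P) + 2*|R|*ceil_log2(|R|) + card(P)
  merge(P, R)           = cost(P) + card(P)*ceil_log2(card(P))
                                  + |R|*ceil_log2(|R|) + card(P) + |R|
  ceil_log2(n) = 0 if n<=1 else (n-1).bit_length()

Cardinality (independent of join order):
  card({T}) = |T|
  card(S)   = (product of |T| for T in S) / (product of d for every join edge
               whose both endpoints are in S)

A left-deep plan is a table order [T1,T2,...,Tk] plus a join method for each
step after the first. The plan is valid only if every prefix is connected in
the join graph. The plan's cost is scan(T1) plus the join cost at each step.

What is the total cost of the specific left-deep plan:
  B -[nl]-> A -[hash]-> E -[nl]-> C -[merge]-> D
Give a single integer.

step 1: scan B: cost=80, card=80
step 2: join A via nl
    card(P join A) = 80*80/(20) = 320
    cost = 80 + 80*80 = 6480
step 3: join E via hash
    card(P join E) = 320*80/(40) = 640
    cost = 6480 + 2*80*7 + 320 = 7920
step 4: join C via nl
    card(P join C) = 640*50/(4) = 8000
    cost = 7920 + 640*50 = 39920
step 5: join D via merge
    card(P join D) = 8000*80/(25) = 25600
    cost = 39920 + 8000*13 + 80*7 + 8000 + 80 = 152560

152560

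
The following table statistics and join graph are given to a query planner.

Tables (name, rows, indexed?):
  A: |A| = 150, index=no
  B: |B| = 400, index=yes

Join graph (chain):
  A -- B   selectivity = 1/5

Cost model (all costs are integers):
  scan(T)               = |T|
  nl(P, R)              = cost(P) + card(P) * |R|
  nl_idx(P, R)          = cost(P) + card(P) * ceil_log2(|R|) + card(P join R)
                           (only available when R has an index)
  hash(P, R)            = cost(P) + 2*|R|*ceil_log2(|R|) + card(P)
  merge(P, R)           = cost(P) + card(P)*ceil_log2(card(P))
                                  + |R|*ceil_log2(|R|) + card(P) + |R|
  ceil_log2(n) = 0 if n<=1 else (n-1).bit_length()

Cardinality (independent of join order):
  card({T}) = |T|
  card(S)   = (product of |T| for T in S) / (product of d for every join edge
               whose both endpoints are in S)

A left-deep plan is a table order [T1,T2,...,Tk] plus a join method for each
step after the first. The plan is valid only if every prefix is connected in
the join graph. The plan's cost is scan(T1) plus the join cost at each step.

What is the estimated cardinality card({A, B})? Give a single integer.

12000

Tables in S: A(150), B(400)
Edges inside S: A-B(d=5)
numerator = 150 * 400 = 60000
denominator = 5 = 5
card(S) = 60000 / 5 = 12000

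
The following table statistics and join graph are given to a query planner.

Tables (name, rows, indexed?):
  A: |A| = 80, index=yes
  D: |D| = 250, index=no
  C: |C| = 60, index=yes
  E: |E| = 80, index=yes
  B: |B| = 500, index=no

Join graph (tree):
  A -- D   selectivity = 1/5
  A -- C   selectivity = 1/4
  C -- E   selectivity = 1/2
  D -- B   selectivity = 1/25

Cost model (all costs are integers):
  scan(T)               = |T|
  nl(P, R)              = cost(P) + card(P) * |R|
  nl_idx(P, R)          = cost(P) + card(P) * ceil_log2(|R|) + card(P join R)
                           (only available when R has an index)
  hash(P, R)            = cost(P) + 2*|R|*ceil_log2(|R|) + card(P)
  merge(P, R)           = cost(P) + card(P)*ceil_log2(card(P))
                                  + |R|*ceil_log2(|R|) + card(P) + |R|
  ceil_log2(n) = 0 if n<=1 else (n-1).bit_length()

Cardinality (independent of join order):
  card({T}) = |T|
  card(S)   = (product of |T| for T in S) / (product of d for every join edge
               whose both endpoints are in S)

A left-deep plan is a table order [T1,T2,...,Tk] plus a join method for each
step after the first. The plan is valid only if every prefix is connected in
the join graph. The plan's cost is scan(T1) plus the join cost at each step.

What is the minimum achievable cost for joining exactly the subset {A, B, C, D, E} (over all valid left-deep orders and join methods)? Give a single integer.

Selinger DP over subsets of {A,B,C,D,E}:
  {A}: scan cost=80, card=80
  {D}: scan cost=250, card=250
  {C}: scan cost=60, card=60
  {E}: scan cost=80, card=80
  {B}: scan cost=500, card=500
  {AD}: card=4000; try (A,hash)→1620, (D,merge)→2970, (A,merge)→3140, (D,hash)→4160, (A,nl_idx)→6000, (D,nl)→20080 …(+1); best=1620 via (A,hash)
  {AC}: card=1200; try (C,hash)→880, (A,merge)→1120, (C,merge)→1140, (A,hash)→1240, (A,nl_idx)→1680, (C,nl_idx)→1760 …(+2); best=880 via (C,hash)
  {BD}: card=5000; try (D,hash)→5000, (B,merge)→7500, (D,merge)→7750, (B,hash)→9500, (B,nl)→125250, (D,nl)→125500; best=5000 via (D,hash)
  {CE}: card=2400; try (C,hash)→880, (E,merge)→1120, (C,merge)→1140, (E,hash)→1240, (E,nl_idx)→2880, (C,nl_idx)→2960 …(+2); best=880 via (C,hash)
  {ACD}: card=60000; try (D,hash)→6080, (C,hash)→6340, (D,merge)→17530, (C,merge)→54040, (C,nl_idx)→85620, (C,nl)→241620 …(+1); best=6080 via (D,hash)
  {ABD}: card=80000; try (A,hash)→11120, (B,hash)→14620, (B,merge)→58620, (A,merge)→75640, (A,nl_idx)→120000, (A,nl)→405000 …(+1); best=11120 via (A,hash)
  {ACE}: card=48000; try (E,hash)→3200, (A,hash)→4400, (E,merge)→15920, (A,merge)→32720, (E,nl_idx)→57280, (A,nl_idx)→65680 …(+2); best=3200 via (E,hash)
  {ACDE}: card=2400000; try (D,hash)→55200, (E,hash)→67200, (D,merge)→821450, (E,merge)→1026720, (E,nl_idx)→2826080, (E,nl)→4806080 …(+1); best=55200 via (D,hash)
  {ABCD}: card=1200000; try (B,hash)→75080, (C,hash)→91840, (B,merge)→1031080, (C,merge)→1451540, (C,nl_idx)→1691120, (C,nl)→4811120 …(+1); best=75080 via (B,hash)
  {ABCDE}: card=48000000; try (E,hash)→1276200, (B,hash)→2464200, (E,merge)→26475720, (B,merge)→55260200, (E,nl_idx)→56475080, (E,nl)→96075080 …(+1); best=1276200 via (E,hash)

1276200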